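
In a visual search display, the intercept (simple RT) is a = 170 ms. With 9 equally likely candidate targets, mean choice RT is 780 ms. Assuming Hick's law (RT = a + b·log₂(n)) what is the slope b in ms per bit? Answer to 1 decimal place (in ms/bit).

192.4 ms/bit

log₂(9) = 3.1699 bits.
b = (RT − a)/log₂ n = (780 − 170) / 3.1699 = 192.434 ms/bit.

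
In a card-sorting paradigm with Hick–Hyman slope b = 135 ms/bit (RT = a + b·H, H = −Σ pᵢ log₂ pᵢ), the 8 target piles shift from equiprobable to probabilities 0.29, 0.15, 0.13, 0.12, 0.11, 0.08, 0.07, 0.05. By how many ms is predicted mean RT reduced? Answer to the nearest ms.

26 ms

The RT saving is b·ΔH. Equiprobable H₀ = log₂(8) = 3.0000 bits; with the given probabilities H = 2.8046 bits.
b·(H₀ − H) = 135 × (3.0000 − 2.8046) = 26.38 ms.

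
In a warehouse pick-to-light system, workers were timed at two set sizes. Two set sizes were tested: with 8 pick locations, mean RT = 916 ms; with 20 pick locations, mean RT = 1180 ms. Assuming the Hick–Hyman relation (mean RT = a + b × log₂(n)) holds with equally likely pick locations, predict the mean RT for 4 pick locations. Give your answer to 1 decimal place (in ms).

Solve the two-equation system in a and b:
  b = (1180 − 916) / (log₂ 20 − log₂ 8) = 264 / (4.3219 − 3) = 199.708 ms/bit
  a = 916 − 199.708 × 3 = 316.875 ms
Then RT(4) = 316.875 + 199.708 × log₂ 4 = 316.875 + 199.708 × 2 ≈ 716.292 ms.

716.3 ms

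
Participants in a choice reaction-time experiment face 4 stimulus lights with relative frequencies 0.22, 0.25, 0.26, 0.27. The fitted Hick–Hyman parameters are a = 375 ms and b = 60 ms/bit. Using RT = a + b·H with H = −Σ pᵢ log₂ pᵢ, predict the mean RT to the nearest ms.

H = 0.22·log₂(1/0.22) + 0.25·log₂(1/0.25) + 0.26·log₂(1/0.26) + 0.27·log₂(1/0.27) = 1.9959 bits.
RT = 375 + 60 × 1.9959 = 494.75 ms.

495 ms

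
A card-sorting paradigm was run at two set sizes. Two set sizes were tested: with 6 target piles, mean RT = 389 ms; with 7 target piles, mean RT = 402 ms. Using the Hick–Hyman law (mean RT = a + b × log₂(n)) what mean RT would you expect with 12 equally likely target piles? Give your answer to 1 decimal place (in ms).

With log₂ n on the abscissa the relation is linear; from the two conditions:
  b = (402 − 389) / (log₂ 7 − log₂ 6) = 13 / (2.8074 − 2.5850) = 58.455 ms/bit
  a = 389 − 58.455 × 2.5850 = 237.895 ms
Then RT(12) = 237.895 + 58.455 × log₂ 12 = 237.895 + 58.455 × 3.5850 ≈ 447.455 ms.

447.5 ms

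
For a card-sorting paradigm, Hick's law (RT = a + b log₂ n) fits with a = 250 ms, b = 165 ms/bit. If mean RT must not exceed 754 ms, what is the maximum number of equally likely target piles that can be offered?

Set 250 + 165·log₂ n ≤ 754 → log₂ n ≤ (754 − 250)/165 = 3.0545.
So n ≤ 2^3.0545 = 8.308; the largest integer n is 8.

8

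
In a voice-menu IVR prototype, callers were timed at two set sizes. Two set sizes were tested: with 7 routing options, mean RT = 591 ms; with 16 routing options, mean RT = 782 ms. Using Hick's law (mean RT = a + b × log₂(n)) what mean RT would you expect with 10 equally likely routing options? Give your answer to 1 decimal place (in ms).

RT is linear in log₂ n, so two points fix the line:
  b = (782 − 591) / (log₂ 16 − log₂ 7) = 191 / (4 − 2.8074) = 160.148 ms/bit
  a = 591 − 160.148 × 2.8074 = 141.407 ms
Then RT(10) = 141.407 + 160.148 × log₂ 10 = 141.407 + 160.148 × 3.3219 ≈ 673.408 ms.

673.4 ms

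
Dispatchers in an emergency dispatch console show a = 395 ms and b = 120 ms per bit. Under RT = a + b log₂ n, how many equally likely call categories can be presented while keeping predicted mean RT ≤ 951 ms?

Set 395 + 120·log₂ n ≤ 951 → log₂ n ≤ (951 − 395)/120 = 4.6333.
So n ≤ 2^4.6333 = 24.818; the largest integer n is 24.

24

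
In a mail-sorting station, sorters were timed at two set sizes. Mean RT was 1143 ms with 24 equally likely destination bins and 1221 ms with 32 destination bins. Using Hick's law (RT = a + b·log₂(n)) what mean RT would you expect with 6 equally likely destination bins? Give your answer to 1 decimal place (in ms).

767.1 ms

Fit slope and intercept:
  b = (1221 − 1143) / (log₂ 32 − log₂ 24) = 78 / (5 − 4.5850) = 187.935 ms/bit
  a = 1143 − 187.935 × 4.5850 = 281.326 ms
Then RT(6) = 281.326 + 187.935 × log₂ 6 = 281.326 + 187.935 × 2.5850 ≈ 767.130 ms.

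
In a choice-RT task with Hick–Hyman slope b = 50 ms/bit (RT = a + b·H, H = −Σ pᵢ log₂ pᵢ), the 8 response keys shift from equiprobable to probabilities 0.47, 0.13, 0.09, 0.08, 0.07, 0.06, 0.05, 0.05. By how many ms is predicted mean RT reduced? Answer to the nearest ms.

Equiprobable entropy H₀ = log₂ 8 = 3.0000 bits.
Skewed entropy H = −Σ pᵢ log₂ pᵢ = 2.4430 bits.
ΔRT = b·(H₀ − H) = 50 × 0.5570 = 27.85 ms.

28 ms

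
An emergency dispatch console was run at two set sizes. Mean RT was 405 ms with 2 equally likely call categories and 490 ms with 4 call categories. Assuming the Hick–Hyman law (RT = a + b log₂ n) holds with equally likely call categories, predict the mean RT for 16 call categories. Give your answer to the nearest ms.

With log₂ n on the abscissa the relation is linear; from the two conditions:
  b = (490 − 405) / (log₂ 4 − log₂ 2) = 85 / (2 − 1) = 85 ms/bit
  a = 405 − 85 × 1 = 320 ms
Then RT(16) = 320 + 85 × log₂ 16 = 320 + 85 × 4 ≈ 660.000 ms.

660 ms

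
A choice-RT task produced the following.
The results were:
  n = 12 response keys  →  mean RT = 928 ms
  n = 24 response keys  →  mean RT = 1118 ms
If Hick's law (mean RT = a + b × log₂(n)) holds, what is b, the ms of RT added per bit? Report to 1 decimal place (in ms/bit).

190.0 ms/bit

Slope: b = (1118 − 928) / (log₂ 24 − log₂ 12) = 190/1.0000 = 190.000 ms/bit.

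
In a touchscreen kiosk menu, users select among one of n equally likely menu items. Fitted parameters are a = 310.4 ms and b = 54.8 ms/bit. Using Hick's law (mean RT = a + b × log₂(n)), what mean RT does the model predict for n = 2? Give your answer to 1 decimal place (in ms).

365.2 ms

log₂(2) = 1 bits, so RT = 310.4 + 54.8 × 1 ≈ 365.200 ms.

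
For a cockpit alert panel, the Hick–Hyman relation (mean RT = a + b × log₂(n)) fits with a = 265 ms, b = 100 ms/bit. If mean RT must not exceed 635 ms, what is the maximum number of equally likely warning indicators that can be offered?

Information budget: (635 − 265)/100 = 3.7000 bits, so n ≤ 2^3.7000 = 12.996 → at most 12.

12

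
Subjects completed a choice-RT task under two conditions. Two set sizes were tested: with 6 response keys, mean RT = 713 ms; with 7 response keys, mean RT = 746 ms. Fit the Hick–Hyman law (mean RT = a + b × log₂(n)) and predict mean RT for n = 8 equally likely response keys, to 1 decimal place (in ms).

Fit slope and intercept:
  b = (746 − 713) / (log₂ 7 − log₂ 6) = 33 / (2.8074 − 2.5850) = 148.386 ms/bit
  a = 713 − 148.386 × 2.5850 = 329.427 ms
Then RT(8) = 329.427 + 148.386 × log₂ 8 = 329.427 + 148.386 × 3 ≈ 774.586 ms.

774.6 ms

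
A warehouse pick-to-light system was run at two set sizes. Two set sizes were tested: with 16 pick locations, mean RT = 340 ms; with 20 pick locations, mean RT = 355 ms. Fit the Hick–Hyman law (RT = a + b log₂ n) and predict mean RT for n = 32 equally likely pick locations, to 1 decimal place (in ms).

Fit slope and intercept:
  b = (355 − 340) / (log₂ 20 − log₂ 16) = 15 / (4.3219 − 4) = 46.594 ms/bit
  a = 340 − 46.594 × 4 = 153.623 ms
Then RT(32) = 153.623 + 46.594 × log₂ 32 = 153.623 + 46.594 × 5 ≈ 386.594 ms.

386.6 ms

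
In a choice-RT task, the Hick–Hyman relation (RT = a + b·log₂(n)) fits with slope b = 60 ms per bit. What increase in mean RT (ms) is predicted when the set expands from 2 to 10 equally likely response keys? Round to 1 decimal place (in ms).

139.3 ms

Only the slope matters, since a is common to both: ΔRT = b·log₂(n₂/n₁).
log₂(10) − log₂(2) = 3.3219 − 1 = 2.3219.
ΔRT = 60 × 2.3219 = 139.316 ms.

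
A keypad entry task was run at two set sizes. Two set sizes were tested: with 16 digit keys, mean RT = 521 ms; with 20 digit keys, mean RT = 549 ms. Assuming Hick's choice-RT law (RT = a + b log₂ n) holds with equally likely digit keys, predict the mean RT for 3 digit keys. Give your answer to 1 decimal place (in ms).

310.9 ms

Solve the two-equation system in a and b:
  b = (549 − 521) / (log₂ 20 − log₂ 16) = 28 / (4.3219 − 4) = 86.976 ms/bit
  a = 521 − 86.976 × 4 = 173.096 ms
Then RT(3) = 173.096 + 86.976 × log₂ 3 = 173.096 + 86.976 × 1.5850 ≈ 310.950 ms.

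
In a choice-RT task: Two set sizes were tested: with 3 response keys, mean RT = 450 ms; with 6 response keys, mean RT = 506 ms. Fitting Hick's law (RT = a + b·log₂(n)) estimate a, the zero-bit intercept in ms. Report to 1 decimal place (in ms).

b = (RT₂ − RT₁)/(log₂ n₂ − log₂ n₁) = (506 − 450)/(2.5850 − 1.5850) = 56.000 ms/bit.
a = RT₁ − b·log₂ n₁ = 450 − 56.000 × 1.5850 = 361.242 ms.

361.2 ms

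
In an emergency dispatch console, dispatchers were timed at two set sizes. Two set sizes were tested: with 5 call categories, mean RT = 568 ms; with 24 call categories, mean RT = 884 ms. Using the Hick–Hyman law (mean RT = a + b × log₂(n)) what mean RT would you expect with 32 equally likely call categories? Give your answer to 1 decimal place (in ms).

942.0 ms

Fit slope and intercept:
  b = (884 − 568) / (log₂ 24 − log₂ 5) = 316 / (4.5850 − 2.3219) = 139.636 ms/bit
  a = 568 − 139.636 × 2.3219 = 243.776 ms
Then RT(32) = 243.776 + 139.636 × log₂ 32 = 243.776 + 139.636 × 5 ≈ 941.954 ms.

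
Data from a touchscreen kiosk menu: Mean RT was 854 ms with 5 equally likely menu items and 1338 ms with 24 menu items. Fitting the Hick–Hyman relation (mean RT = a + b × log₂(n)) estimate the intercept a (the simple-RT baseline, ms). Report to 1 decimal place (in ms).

The slope on a log₂ axis is (1338 − 854) / (4.5850 − 2.3219) = 213.872 ms/bit.
Intercept: a = 854 − 213.872·log₂(5) = 357.404 ms.

357.4 ms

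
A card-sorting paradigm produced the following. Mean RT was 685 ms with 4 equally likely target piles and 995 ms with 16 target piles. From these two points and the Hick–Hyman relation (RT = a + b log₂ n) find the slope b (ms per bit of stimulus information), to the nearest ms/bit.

155 ms/bit

b = (RT₂ − RT₁)/(log₂ n₂ − log₂ n₁) = (995 − 685)/(4 − 2) = 155 ms/bit.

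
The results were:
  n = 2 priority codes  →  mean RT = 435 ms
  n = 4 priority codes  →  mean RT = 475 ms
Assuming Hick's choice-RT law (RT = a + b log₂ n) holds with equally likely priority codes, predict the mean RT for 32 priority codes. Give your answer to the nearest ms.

595 ms

With log₂ n on the abscissa the relation is linear; from the two conditions:
  b = (475 − 435) / (log₂ 4 − log₂ 2) = 40 / (2 − 1) = 40 ms/bit
  a = 435 − 40 × 1 = 395 ms
Then RT(32) = 395 + 40 × log₂ 32 = 395 + 40 × 5 ≈ 595.000 ms.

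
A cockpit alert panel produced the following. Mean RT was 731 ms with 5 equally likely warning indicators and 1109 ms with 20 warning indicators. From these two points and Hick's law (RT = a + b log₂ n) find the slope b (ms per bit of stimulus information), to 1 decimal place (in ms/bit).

b = (RT₂ − RT₁)/(log₂ n₂ − log₂ n₁) = (1109 − 731)/(4.3219 − 2.3219) = 189.000 ms/bit.

189.0 ms/bit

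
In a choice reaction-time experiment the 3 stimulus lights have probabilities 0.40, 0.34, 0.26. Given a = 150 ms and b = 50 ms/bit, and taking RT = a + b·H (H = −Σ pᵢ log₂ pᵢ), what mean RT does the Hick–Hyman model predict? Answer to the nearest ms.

H = 0.40·log₂(1/0.40) + 0.34·log₂(1/0.34) + 0.26·log₂(1/0.26) = 1.5632 bits.
RT = 150 + 50 × 1.5632 = 228.16 ms.

228 ms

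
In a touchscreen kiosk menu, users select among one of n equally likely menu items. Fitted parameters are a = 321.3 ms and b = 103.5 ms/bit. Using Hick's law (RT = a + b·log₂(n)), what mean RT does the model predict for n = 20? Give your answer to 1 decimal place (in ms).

768.6 ms

log₂(20) = 4.3219 bits, so RT = 321.3 + 103.5 × 4.3219 ≈ 768.620 ms.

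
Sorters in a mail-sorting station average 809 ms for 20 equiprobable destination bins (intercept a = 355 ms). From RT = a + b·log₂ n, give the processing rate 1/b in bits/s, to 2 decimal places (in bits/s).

9.52 bits/s

Choice component = 809 − 355 = 454 ms over log₂(20) = 4.3219 bits.
b = 454 / 4.3219 = 105.046 ms/bit, so 1/b = 9.520 bits/s.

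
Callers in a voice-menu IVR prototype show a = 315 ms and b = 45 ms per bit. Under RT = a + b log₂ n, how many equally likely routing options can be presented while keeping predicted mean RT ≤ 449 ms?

Information budget: (449 − 315)/45 = 2.9778 bits, so n ≤ 2^2.9778 = 7.878 → at most 7.

7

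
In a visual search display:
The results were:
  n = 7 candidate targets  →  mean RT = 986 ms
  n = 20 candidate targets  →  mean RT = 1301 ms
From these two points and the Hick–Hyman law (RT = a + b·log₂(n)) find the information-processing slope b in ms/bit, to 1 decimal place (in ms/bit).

208.0 ms/bit

b = (RT₂ − RT₁)/(log₂ n₂ − log₂ n₁) = (1301 − 986)/(4.3219 − 2.8074) = 207.979 ms/bit.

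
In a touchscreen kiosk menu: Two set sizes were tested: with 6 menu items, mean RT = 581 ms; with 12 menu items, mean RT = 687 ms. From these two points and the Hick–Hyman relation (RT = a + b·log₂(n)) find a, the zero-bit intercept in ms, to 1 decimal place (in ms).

Slope: b = (687 − 581) / (log₂ 12 − log₂ 6) = 106/1.0000 = 106.000 ms/bit.
a = RT₁ − b·log₂ n₁ = 581 − 106.000 × 2.5850 = 306.994 ms.

307.0 ms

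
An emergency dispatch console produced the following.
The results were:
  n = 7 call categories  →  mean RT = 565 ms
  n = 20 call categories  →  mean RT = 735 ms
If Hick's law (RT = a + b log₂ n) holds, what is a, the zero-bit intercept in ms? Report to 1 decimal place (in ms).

b = (RT₂ − RT₁)/(log₂ n₂ − log₂ n₁) = (735 − 565)/(4.3219 − 2.8074) = 112.243 ms/bit.
a = RT₁ − b·log₂ n₁ = 565 − 112.243 × 2.8074 = 249.895 ms.

249.9 ms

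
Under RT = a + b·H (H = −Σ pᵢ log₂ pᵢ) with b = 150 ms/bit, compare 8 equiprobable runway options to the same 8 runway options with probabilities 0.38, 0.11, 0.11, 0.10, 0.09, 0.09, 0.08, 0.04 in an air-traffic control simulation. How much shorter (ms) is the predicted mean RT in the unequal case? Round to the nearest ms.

50 ms

The RT saving is b·ΔH. Equiprobable H₀ = log₂(8) = 3.0000 bits; with the given probabilities H = 2.6658 bits.
b·(H₀ − H) = 150 × (3.0000 − 2.6658) = 50.13 ms.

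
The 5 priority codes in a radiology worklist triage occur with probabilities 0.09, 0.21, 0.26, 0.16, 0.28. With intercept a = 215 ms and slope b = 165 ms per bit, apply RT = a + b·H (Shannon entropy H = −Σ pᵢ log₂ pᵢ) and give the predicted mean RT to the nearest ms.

583 ms

Entropy contributions −pᵢ log₂ pᵢ: 0.3127, 0.4728, 0.5053, 0.4230, 0.5142; sum H = 2.2280 bits.
RT = a + bH = 215 + 165·2.2280 = 582.62 ms.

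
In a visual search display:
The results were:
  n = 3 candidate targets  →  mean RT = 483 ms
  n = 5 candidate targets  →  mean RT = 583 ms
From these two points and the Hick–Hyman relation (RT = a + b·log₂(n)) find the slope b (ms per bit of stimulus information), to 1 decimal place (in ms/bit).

135.7 ms/bit

b = (RT₂ − RT₁)/(log₂ n₂ − log₂ n₁) = (583 − 483)/(2.3219 − 1.5850) = 135.692 ms/bit.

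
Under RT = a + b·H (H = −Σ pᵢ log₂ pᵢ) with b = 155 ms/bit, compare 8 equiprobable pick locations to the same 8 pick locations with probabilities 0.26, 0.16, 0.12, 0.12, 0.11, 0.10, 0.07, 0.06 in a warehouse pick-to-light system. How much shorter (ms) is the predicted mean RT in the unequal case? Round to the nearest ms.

22 ms

Equiprobable entropy H₀ = log₂ 8 = 3.0000 bits.
Skewed entropy H = −Σ pᵢ log₂ pᵢ = 2.8570 bits.
ΔRT = b·(H₀ − H) = 155 × 0.1430 = 22.16 ms.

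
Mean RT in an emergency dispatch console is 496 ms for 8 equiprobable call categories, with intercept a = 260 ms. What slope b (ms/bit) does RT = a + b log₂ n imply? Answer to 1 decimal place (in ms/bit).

78.7 ms/bit

8 alternatives carry log₂ 8 = 3 bits; the choice cost is 496 − 260 = 236 ms, so b = 236/3 = 78.667 ms/bit.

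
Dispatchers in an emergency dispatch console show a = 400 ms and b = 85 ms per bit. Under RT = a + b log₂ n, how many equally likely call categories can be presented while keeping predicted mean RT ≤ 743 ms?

16

Information budget: (743 − 400)/85 = 4.0353 bits, so n ≤ 2^4.0353 = 16.396 → at most 16.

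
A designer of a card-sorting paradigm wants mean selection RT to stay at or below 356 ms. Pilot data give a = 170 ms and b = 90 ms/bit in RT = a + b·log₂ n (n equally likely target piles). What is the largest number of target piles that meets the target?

90·log₂ n ≤ 356 − 170 = 186, giving log₂ n ≤ 2.0667 and n ≤ 4.189. The largest whole number is 4.

4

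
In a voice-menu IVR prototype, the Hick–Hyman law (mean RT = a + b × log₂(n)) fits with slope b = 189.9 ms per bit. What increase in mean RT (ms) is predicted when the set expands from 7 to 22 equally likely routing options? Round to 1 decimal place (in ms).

313.7 ms

Only the slope matters, since a is common to both: ΔRT = b·log₂(n₂/n₁).
log₂(22) − log₂(7) = 4.4594 − 2.8074 = 1.6521.
ΔRT = 189.9 × 1.6521 = 313.729 ms.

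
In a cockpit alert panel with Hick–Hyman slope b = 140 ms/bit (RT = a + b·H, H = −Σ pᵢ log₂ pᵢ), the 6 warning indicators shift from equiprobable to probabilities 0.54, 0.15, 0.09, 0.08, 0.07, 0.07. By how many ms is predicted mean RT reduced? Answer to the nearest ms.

The RT saving is b·ΔH. Equiprobable H₀ = log₂(6) = 2.5850 bits; with the given probabilities H = 2.0319 bits.
b·(H₀ − H) = 140 × (2.5850 − 2.0319) = 77.43 ms.

77 ms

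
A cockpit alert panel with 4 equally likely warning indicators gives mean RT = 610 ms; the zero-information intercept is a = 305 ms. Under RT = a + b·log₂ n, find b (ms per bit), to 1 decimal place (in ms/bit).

b = (610 − 305) / log₂(4) = 305 / 2 = 152.500 ms/bit.

152.5 ms/bit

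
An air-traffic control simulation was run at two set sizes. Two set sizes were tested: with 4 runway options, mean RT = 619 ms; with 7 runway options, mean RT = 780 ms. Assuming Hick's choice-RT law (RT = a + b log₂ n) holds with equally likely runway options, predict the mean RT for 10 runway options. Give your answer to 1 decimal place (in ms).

Fit slope and intercept:
  b = (780 − 619) / (log₂ 7 − log₂ 4) = 161 / (2.8074 − 2) = 199.417 ms/bit
  a = 619 − 199.417 × 2 = 220.167 ms
Then RT(10) = 220.167 + 199.417 × log₂ 10 = 220.167 + 199.417 × 3.3219 ≈ 882.614 ms.

882.6 ms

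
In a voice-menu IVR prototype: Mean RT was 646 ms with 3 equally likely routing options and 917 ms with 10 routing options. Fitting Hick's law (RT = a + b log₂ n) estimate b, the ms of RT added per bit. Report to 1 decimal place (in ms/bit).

156.0 ms/bit

The slope on a log₂ axis is (917 − 646) / (3.3219 − 1.5850) = 156.019 ms/bit.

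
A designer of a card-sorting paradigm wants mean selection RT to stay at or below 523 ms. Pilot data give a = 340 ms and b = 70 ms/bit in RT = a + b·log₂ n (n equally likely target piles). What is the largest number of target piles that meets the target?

Set 340 + 70·log₂ n ≤ 523 → log₂ n ≤ (523 − 340)/70 = 2.6143.
So n ≤ 2^2.6143 = 6.123; the largest integer n is 6.

6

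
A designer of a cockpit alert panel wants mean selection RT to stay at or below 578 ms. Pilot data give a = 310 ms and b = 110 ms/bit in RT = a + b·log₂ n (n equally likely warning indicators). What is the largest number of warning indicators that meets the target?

5

Set 310 + 110·log₂ n ≤ 578 → log₂ n ≤ (578 − 310)/110 = 2.4364.
So n ≤ 2^2.4364 = 5.413; the largest integer n is 5.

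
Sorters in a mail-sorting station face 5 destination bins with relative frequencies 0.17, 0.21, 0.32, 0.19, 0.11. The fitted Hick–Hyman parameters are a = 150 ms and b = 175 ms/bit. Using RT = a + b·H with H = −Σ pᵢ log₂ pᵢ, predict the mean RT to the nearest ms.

H = 0.17·log₂(1/0.17) + 0.21·log₂(1/0.21) + 0.32·log₂(1/0.32) + 0.19·log₂(1/0.19) + 0.11·log₂(1/0.11) = 2.2390 bits.
RT = 150 + 175 × 2.2390 = 541.82 ms.

542 ms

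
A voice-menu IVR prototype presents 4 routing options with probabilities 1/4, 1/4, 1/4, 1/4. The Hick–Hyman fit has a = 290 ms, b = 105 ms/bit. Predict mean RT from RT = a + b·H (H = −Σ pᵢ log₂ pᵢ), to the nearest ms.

500 ms

H = −Σ pᵢ log₂ pᵢ = 0.25·2 + 0.25·2 + 0.25·2 + 0.25·2 = 2.000 bits.
RT = 290 + 105 × 2.000 = 500.00 ms.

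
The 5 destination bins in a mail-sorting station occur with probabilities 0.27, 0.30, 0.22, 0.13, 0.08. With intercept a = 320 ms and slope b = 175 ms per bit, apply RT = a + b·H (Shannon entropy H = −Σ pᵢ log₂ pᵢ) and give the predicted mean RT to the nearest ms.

H = 0.27·log₂(1/0.27) + 0.30·log₂(1/0.30) + 0.22·log₂(1/0.22) + 0.13·log₂(1/0.13) + 0.08·log₂(1/0.08) = 2.1858 bits.
RT = 320 + 175 × 2.1858 = 702.52 ms.

703 ms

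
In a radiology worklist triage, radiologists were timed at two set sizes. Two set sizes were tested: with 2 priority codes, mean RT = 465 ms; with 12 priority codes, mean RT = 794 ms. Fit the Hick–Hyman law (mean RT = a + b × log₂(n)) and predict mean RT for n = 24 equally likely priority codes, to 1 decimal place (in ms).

Fit slope and intercept:
  b = (794 − 465) / (log₂ 12 − log₂ 2) = 329 / (3.5850 − 1) = 127.275 ms/bit
  a = 465 − 127.275 × 1 = 337.725 ms
Then RT(24) = 337.725 + 127.275 × log₂ 24 = 337.725 + 127.275 × 4.5850 ≈ 921.275 ms.

921.3 ms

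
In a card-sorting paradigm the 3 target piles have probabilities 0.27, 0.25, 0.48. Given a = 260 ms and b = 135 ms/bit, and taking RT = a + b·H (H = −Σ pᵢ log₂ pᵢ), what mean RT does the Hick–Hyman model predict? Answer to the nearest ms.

465 ms

H = 0.27·log₂(1/0.27) + 0.25·log₂(1/0.25) + 0.48·log₂(1/0.48) = 1.5183 bits.
RT = 260 + 135 × 1.5183 = 464.97 ms.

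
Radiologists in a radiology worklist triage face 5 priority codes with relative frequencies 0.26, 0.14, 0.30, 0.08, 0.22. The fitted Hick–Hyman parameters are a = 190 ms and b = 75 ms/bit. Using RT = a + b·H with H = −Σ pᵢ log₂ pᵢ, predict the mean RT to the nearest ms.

Entropy contributions −pᵢ log₂ pᵢ: 0.5053, 0.3971, 0.5211, 0.2915, 0.4806; sum H = 2.1956 bits.
RT = a + bH = 190 + 75·2.1956 = 354.67 ms.

355 ms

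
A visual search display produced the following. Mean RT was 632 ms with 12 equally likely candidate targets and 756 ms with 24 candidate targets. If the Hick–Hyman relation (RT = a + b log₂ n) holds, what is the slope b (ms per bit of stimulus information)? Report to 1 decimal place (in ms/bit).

b = (RT₂ − RT₁)/(log₂ n₂ − log₂ n₁) = (756 − 632)/(4.5850 − 3.5850) = 124.000 ms/bit.

124.0 ms/bit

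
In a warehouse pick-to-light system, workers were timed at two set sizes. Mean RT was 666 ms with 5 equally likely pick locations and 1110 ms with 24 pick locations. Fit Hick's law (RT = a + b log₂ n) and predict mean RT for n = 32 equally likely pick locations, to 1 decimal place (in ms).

RT is linear in log₂ n, so two points fix the line:
  b = (1110 − 666) / (log₂ 24 − log₂ 5) = 444 / (4.5850 − 2.3219) = 196.197 ms/bit
  a = 666 − 196.197 × 2.3219 = 210.445 ms
Then RT(32) = 210.445 + 196.197 × log₂ 32 = 210.445 + 196.197 × 5 ≈ 1191.429 ms.

1191.4 ms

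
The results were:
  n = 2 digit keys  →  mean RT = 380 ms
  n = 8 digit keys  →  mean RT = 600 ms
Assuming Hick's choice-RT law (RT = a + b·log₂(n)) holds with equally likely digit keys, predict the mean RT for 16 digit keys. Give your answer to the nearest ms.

710 ms

Fit slope and intercept:
  b = (600 − 380) / (log₂ 8 − log₂ 2) = 220 / (3 − 1) = 110 ms/bit
  a = 380 − 110 × 1 = 270 ms
Then RT(16) = 270 + 110 × log₂ 16 = 270 + 110 × 4 ≈ 710.000 ms.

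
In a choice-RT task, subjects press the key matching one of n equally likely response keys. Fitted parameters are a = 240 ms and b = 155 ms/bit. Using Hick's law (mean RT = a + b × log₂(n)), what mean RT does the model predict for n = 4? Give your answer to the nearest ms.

550 ms

log₂(4) = 2 bits, so RT = 240 + 155 × 2 ≈ 550.000 ms.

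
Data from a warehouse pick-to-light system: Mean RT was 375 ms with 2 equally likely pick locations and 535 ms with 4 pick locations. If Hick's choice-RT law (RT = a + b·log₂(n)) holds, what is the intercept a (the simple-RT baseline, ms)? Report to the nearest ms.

Slope: b = (535 − 375) / (log₂ 4 − log₂ 2) = 160/1.0000 = 160 ms/bit.
a = RT₁ − b·log₂ n₁ = 375 − 160 × 1 = 215.000 ms.

215 ms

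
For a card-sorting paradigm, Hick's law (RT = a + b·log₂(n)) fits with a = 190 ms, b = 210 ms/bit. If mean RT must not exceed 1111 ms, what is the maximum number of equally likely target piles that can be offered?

20

Information budget: (1111 − 190)/210 = 4.3857 bits, so n ≤ 2^4.3857 = 20.904 → at most 20.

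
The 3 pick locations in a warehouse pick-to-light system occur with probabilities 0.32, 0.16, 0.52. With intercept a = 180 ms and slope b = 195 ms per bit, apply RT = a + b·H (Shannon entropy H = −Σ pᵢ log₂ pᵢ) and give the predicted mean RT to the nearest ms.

Entropy contributions −pᵢ log₂ pᵢ: 0.5260, 0.4230, 0.4906; sum H = 1.4396 bits.
RT = a + bH = 180 + 195·1.4396 = 460.73 ms.

461 ms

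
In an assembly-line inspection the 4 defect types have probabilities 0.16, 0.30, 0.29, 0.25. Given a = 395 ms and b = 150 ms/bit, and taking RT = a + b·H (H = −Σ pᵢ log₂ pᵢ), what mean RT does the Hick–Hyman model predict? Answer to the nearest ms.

Entropy contributions −pᵢ log₂ pᵢ: 0.4230, 0.5211, 0.5179, 0.5000; sum H = 1.9620 bits.
RT = a + bH = 395 + 150·1.9620 = 689.30 ms.

689 ms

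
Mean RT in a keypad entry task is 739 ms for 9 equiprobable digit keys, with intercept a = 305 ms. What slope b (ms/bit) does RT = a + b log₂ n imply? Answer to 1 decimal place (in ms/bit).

9 alternatives carry log₂ 9 = 3.1699 bits; the choice cost is 739 − 305 = 434 ms, so b = 434/3.1699 = 136.912 ms/bit.

136.9 ms/bit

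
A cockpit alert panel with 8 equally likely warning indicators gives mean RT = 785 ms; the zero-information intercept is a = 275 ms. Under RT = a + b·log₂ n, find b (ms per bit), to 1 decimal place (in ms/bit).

b = (785 − 275) / log₂(8) = 510 / 3 = 170.000 ms/bit.

170.0 ms/bit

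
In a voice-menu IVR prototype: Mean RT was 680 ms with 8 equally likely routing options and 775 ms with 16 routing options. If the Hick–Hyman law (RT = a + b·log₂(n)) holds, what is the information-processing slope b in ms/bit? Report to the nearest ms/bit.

Slope: b = (775 − 680) / (log₂ 16 − log₂ 8) = 95/1.0000 = 95 ms/bit.

95 ms/bit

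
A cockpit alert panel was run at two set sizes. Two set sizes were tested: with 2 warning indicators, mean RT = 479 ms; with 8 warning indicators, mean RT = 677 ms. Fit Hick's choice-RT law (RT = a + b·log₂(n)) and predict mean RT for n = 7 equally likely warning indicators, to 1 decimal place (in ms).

Solve the two-equation system in a and b:
  b = (677 − 479) / (log₂ 8 − log₂ 2) = 198 / (3 − 1) = 99.000 ms/bit
  a = 479 − 99.000 × 1 = 380.000 ms
Then RT(7) = 380.000 + 99.000 × log₂ 7 = 380.000 + 99.000 × 2.8074 ≈ 657.928 ms.

657.9 ms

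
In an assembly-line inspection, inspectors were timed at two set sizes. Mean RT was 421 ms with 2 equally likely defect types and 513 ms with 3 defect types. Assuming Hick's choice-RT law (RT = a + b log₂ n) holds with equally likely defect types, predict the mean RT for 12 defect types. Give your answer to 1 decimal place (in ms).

With log₂ n on the abscissa the relation is linear; from the two conditions:
  b = (513 − 421) / (log₂ 3 − log₂ 2) = 92 / (1.5850 − 1) = 157.275 ms/bit
  a = 421 − 157.275 × 1 = 263.725 ms
Then RT(12) = 263.725 + 157.275 × log₂ 12 = 263.725 + 157.275 × 3.5850 ≈ 827.550 ms.

827.6 ms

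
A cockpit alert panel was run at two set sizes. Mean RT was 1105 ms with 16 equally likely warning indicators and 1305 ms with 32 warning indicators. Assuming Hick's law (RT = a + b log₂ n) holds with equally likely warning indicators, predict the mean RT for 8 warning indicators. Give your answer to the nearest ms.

RT is linear in log₂ n, so two points fix the line:
  b = (1305 − 1105) / (log₂ 32 − log₂ 16) = 200 / (5 − 4) = 200 ms/bit
  a = 1105 − 200 × 4 = 305 ms
Then RT(8) = 305 + 200 × log₂ 8 = 305 + 200 × 3 ≈ 905.000 ms.

905 ms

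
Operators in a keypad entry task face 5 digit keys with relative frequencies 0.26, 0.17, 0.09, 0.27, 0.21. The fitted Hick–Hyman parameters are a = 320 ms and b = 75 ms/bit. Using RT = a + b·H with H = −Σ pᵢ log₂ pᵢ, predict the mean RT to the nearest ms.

Entropy contributions −pᵢ log₂ pᵢ: 0.5053, 0.4346, 0.3127, 0.5100, 0.4728; sum H = 2.2354 bits.
RT = a + bH = 320 + 75·2.2354 = 487.65 ms.

488 ms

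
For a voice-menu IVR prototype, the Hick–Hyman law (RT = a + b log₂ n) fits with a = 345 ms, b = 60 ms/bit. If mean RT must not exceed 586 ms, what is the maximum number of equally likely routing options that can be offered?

16

60·log₂ n ≤ 586 − 345 = 241, giving log₂ n ≤ 4.0167 and n ≤ 16.186. The largest whole number is 16.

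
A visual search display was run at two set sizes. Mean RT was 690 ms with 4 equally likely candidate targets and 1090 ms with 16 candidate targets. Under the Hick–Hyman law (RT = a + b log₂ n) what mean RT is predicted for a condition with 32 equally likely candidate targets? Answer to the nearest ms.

RT is linear in log₂ n, so two points fix the line:
  b = (1090 − 690) / (log₂ 16 − log₂ 4) = 400 / (4 − 2) = 200 ms/bit
  a = 690 − 200 × 2 = 290 ms
Then RT(32) = 290 + 200 × log₂ 32 = 290 + 200 × 5 ≈ 1290.000 ms.

1290 ms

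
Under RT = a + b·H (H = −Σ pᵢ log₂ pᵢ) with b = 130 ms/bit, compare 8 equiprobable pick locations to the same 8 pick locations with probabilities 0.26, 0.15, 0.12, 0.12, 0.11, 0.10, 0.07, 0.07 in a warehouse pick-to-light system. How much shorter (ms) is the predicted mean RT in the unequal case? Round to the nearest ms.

Equiprobable entropy H₀ = log₂ 8 = 3.0000 bits.
Skewed entropy H = −Σ pᵢ log₂ pᵢ = 2.8696 bits.
ΔRT = b·(H₀ − H) = 130 × 0.1304 = 16.96 ms.

17 ms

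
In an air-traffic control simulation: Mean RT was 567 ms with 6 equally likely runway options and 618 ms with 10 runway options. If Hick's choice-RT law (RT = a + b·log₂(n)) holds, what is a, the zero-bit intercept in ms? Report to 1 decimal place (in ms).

Slope: b = (618 − 567) / (log₂ 10 − log₂ 6) = 51/0.7370 = 69.203 ms/bit.
a = RT₁ − b·log₂ n₁ = 567 − 69.203 × 2.5850 = 388.114 ms.

388.1 ms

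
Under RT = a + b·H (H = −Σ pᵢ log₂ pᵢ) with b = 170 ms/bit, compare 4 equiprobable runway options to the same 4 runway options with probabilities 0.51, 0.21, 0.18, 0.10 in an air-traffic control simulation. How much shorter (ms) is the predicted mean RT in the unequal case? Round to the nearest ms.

43 ms

Equiprobable entropy H₀ = log₂ 4 = 2.0000 bits.
Skewed entropy H = −Σ pᵢ log₂ pᵢ = 1.7458 bits.
ΔRT = b·(H₀ − H) = 170 × 0.2542 = 43.22 ms.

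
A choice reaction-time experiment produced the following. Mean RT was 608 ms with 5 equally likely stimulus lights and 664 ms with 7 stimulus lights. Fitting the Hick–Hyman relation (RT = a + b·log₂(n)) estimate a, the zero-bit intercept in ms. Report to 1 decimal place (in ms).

b = (RT₂ − RT₁)/(log₂ n₂ − log₂ n₁) = (664 − 608)/(2.8074 − 2.3219) = 115.362 ms/bit.
a = RT₁ − b·log₂ n₁ = 608 − 115.362 × 2.3219 = 340.137 ms.

340.1 ms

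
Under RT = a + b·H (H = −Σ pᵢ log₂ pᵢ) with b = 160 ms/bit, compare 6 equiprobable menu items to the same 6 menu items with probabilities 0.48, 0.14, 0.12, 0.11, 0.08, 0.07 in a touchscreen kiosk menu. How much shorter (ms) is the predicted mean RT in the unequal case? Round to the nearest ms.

The RT saving is b·ΔH. Equiprobable H₀ = log₂(6) = 2.5850 bits; with the given probabilities H = 2.1828 bits.
b·(H₀ − H) = 160 × (2.5850 − 2.1828) = 64.35 ms.

64 ms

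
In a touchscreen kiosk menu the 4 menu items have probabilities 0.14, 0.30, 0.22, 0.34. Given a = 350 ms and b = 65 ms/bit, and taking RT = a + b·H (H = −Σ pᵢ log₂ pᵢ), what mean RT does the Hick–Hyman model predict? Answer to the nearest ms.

H = 0.14·log₂(1/0.14) + 0.30·log₂(1/0.30) + 0.22·log₂(1/0.22) + 0.34·log₂(1/0.34) = 1.9279 bits.
RT = 350 + 65 × 1.9279 = 475.32 ms.

475 ms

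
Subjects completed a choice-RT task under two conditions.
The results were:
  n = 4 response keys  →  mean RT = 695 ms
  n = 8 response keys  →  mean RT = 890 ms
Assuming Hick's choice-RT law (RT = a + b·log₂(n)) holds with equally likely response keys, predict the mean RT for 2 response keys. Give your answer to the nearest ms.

500 ms

RT is linear in log₂ n, so two points fix the line:
  b = (890 − 695) / (log₂ 8 − log₂ 4) = 195 / (3 − 2) = 195 ms/bit
  a = 695 − 195 × 2 = 305 ms
Then RT(2) = 305 + 195 × log₂ 2 = 305 + 195 × 1 ≈ 500.000 ms.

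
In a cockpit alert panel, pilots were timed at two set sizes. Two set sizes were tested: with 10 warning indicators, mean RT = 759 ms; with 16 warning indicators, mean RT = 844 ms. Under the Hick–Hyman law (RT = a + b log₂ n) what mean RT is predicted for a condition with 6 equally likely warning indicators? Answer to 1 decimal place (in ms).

Solve the two-equation system in a and b:
  b = (844 − 759) / (log₂ 16 − log₂ 10) = 85 / (4 − 3.3219) = 125.355 ms/bit
  a = 759 − 125.355 × 3.3219 = 342.578 ms
Then RT(6) = 342.578 + 125.355 × log₂ 6 = 342.578 + 125.355 × 2.5850 ≈ 666.617 ms.

666.6 ms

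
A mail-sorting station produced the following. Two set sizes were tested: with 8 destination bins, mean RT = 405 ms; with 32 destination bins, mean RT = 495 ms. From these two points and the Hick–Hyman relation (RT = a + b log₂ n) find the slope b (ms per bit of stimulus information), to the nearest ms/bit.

Slope: b = (495 − 405) / (log₂ 32 − log₂ 8) = 90/2.0000 = 45 ms/bit.

45 ms/bit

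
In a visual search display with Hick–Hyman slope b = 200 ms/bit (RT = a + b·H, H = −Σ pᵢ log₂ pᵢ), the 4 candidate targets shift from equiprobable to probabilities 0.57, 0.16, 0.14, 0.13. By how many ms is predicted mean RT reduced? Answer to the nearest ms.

Equiprobable entropy H₀ = log₂ 4 = 2.0000 bits.
Skewed entropy H = −Σ pᵢ log₂ pᵢ = 1.6650 bits.
ΔRT = b·(H₀ − H) = 200 × 0.3350 = 67.00 ms.

67 ms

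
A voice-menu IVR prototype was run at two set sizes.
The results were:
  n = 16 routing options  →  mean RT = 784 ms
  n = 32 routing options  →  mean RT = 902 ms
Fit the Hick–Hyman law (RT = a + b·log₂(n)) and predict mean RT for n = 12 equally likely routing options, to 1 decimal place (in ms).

735.0 ms

Solve the two-equation system in a and b:
  b = (902 − 784) / (log₂ 32 − log₂ 16) = 118 / (5 − 4) = 118.000 ms/bit
  a = 784 − 118.000 × 4 = 312.000 ms
Then RT(12) = 312.000 + 118.000 × log₂ 12 = 312.000 + 118.000 × 3.5850 ≈ 735.026 ms.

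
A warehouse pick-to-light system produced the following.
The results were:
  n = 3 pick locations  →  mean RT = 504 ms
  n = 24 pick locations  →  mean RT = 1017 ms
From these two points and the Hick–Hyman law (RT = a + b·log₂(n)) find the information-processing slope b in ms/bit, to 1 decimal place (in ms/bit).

Slope: b = (1017 − 504) / (log₂ 24 − log₂ 3) = 513/3.0000 = 171.000 ms/bit.

171.0 ms/bit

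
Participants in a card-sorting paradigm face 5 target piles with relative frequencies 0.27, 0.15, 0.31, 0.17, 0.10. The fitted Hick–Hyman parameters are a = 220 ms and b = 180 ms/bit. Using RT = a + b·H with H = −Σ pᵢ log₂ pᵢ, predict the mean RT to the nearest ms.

618 ms

Entropy contributions −pᵢ log₂ pᵢ: 0.5100, 0.4105, 0.5238, 0.4346, 0.3322; sum H = 2.2111 bits.
RT = a + bH = 220 + 180·2.2111 = 618.01 ms.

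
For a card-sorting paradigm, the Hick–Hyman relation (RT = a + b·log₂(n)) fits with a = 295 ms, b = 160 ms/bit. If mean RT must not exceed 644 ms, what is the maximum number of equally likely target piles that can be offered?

4

Information budget: (644 − 295)/160 = 2.1812 bits, so n ≤ 2^2.1812 = 4.535 → at most 4.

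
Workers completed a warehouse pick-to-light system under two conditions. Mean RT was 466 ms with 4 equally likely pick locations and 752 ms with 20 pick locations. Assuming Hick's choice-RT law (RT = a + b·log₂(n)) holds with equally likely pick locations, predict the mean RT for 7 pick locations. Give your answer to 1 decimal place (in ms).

Solve the two-equation system in a and b:
  b = (752 − 466) / (log₂ 20 − log₂ 4) = 286 / (4.3219 − 2) = 123.173 ms/bit
  a = 466 − 123.173 × 2 = 219.653 ms
Then RT(7) = 219.653 + 123.173 × log₂ 7 = 219.653 + 123.173 × 2.8074 ≈ 565.445 ms.

565.4 ms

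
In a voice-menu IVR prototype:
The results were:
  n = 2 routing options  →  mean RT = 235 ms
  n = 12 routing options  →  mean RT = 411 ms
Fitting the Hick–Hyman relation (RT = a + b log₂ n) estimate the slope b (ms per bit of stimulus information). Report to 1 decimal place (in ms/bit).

68.1 ms/bit

Slope: b = (411 − 235) / (log₂ 12 − log₂ 2) = 176/2.5850 = 68.086 ms/bit.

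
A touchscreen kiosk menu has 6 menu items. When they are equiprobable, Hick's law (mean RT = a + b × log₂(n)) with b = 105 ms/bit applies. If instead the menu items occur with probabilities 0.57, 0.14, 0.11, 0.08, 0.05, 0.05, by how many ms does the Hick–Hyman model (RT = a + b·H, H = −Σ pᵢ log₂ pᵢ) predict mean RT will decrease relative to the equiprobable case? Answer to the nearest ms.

The RT saving is b·ΔH. Equiprobable H₀ = log₂(6) = 2.5850 bits; with the given probabilities H = 1.9333 bits.
b·(H₀ − H) = 105 × (2.5850 − 1.9333) = 68.42 ms.

68 ms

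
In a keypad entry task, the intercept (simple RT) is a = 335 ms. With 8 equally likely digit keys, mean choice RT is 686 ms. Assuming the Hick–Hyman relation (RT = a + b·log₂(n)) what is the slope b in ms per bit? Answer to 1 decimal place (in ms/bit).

117.0 ms/bit

b = (686 − 335) / log₂(8) = 351 / 3 = 117.000 ms/bit.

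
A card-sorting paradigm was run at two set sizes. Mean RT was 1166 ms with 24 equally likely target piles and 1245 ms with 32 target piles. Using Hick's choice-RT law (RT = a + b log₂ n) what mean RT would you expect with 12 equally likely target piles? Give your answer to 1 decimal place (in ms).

975.7 ms

With log₂ n on the abscissa the relation is linear; from the two conditions:
  b = (1245 − 1166) / (log₂ 32 − log₂ 24) = 79 / (5 − 4.5850) = 190.344 ms/bit
  a = 1166 − 190.344 × 4.5850 = 293.279 ms
Then RT(12) = 293.279 + 190.344 × log₂ 12 = 293.279 + 190.344 × 3.5850 ≈ 975.656 ms.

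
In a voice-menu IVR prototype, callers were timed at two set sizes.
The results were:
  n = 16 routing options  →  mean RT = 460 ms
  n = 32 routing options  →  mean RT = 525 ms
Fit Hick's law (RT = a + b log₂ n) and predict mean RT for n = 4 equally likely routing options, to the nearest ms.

330 ms

Fit slope and intercept:
  b = (525 − 460) / (log₂ 32 − log₂ 16) = 65 / (5 − 4) = 65 ms/bit
  a = 460 − 65 × 4 = 200 ms
Then RT(4) = 200 + 65 × log₂ 4 = 200 + 65 × 2 ≈ 330.000 ms.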